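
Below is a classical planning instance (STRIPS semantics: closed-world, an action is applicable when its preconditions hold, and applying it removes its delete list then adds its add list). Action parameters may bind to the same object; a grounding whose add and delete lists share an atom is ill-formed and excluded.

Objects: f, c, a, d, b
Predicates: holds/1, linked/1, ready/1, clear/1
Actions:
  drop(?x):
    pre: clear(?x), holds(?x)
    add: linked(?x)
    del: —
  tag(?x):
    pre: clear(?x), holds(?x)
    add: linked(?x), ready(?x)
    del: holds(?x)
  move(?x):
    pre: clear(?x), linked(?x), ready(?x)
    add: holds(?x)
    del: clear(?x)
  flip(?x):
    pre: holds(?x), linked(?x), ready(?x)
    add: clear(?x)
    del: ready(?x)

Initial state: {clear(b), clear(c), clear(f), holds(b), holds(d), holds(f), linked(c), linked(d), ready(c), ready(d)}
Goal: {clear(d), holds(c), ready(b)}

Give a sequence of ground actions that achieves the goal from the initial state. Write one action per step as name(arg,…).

1. tag(b)  →  {clear(b), clear(c), clear(f), holds(d), holds(f), linked(b), linked(c), linked(d), ready(b), ready(c), ready(d)}
2. move(c)  →  {clear(b), clear(f), holds(c), holds(d), holds(f), linked(b), linked(c), linked(d), ready(b), ready(c), ready(d)}
3. flip(d)  →  {clear(b), clear(d), clear(f), holds(c), holds(d), holds(f), linked(b), linked(c), linked(d), ready(b), ready(c)}

tag(b); move(c); flip(d)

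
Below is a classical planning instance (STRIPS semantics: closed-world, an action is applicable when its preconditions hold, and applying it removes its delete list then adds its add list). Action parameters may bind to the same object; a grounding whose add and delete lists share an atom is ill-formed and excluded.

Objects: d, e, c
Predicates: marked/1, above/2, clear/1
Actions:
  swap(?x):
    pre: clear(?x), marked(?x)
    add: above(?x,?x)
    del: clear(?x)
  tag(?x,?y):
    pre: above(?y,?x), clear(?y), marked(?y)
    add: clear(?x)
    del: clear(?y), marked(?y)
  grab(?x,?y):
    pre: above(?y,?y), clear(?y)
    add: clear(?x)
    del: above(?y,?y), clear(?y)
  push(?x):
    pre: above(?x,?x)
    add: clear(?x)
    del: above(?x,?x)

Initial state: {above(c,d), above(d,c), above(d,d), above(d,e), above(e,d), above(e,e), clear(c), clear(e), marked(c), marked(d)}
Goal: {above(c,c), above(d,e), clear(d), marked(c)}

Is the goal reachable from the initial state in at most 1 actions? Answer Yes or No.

No

1. swap(c)  →  {above(c,c), above(c,d), above(d,c), above(d,d), above(d,e), above(e,d), above(e,e), clear(e), marked(c), marked(d)}
2. grab(d,e)  →  {above(c,c), above(c,d), above(d,c), above(d,d), above(d,e), above(e,d), clear(d), marked(c), marked(d)}
optimal plan length = 2; 2 > 1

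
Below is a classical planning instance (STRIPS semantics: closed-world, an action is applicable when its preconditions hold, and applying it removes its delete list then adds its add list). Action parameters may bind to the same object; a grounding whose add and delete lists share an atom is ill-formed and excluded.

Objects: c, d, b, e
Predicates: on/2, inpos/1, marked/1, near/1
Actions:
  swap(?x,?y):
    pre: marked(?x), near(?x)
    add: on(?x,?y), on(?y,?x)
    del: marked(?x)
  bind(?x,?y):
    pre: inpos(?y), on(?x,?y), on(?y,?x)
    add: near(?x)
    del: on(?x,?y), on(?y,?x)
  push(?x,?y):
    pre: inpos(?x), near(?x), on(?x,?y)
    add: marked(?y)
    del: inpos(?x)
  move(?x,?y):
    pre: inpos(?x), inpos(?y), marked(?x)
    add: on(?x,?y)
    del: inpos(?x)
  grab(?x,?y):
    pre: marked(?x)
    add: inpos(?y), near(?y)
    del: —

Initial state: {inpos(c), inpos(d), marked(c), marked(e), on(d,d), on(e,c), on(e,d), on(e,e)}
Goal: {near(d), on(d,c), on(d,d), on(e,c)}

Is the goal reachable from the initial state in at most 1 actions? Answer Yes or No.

No

1. grab(c,c)  →  {inpos(c), inpos(d), marked(c), marked(e), near(c), on(d,d), on(e,c), on(e,d), on(e,e)}
2. swap(c,d)  →  {inpos(c), inpos(d), marked(e), near(c), on(c,d), on(d,c), on(d,d), on(e,c), on(e,d), on(e,e)}
3. grab(e,d)  →  {inpos(c), inpos(d), marked(e), near(c), near(d), on(c,d), on(d,c), on(d,d), on(e,c), on(e,d), on(e,e)}
optimal plan length = 3; 3 > 1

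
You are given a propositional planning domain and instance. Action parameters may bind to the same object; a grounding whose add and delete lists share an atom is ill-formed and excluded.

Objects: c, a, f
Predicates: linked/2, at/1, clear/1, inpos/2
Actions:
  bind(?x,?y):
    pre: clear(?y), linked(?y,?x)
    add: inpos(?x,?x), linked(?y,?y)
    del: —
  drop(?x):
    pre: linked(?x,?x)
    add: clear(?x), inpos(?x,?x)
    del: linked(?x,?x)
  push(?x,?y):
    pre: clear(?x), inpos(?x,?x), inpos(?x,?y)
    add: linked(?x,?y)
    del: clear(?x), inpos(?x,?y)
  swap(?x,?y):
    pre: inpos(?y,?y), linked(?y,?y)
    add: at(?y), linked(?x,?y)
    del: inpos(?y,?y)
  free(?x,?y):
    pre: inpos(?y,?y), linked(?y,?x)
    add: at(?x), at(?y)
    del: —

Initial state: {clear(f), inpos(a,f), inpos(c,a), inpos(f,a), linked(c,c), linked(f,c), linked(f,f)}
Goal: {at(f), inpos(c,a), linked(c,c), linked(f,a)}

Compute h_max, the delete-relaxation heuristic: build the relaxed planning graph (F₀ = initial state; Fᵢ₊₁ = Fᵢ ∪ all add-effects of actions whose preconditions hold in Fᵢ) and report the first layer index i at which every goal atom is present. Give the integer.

2

F0 = init (7 atoms)
F1 = F0 ∪ {clear(c), inpos(c,c), inpos(f,f)}  (10 atoms)
F2 = F1 ∪ {at(c), at(f), linked(a,c), linked(a,f), linked(c,a), linked(c,f), linked(f,a)}  (17 atoms)
goal ⊆ F2  ⇒  h_max = 2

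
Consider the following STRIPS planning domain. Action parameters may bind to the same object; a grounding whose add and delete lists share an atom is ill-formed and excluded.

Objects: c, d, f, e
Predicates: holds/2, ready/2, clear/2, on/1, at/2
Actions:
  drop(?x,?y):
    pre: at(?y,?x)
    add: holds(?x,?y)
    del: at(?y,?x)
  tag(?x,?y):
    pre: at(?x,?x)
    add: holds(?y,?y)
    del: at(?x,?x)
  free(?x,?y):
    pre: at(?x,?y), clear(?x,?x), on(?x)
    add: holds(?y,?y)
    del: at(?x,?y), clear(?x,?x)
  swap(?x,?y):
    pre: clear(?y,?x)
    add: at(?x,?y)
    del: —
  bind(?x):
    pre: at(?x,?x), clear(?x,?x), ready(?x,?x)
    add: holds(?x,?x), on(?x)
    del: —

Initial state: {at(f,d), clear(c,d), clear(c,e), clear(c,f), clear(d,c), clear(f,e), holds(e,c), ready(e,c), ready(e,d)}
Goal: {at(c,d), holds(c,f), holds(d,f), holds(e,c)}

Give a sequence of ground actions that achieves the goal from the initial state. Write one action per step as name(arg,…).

1. drop(d,f)  →  {clear(c,d), clear(c,e), clear(c,f), clear(d,c), clear(f,e), holds(d,f), holds(e,c), ready(e,c), ready(e,d)}
2. swap(c,d)  →  {at(c,d), clear(c,d), clear(c,e), clear(c,f), clear(d,c), clear(f,e), holds(d,f), holds(e,c), ready(e,c), ready(e,d)}
3. swap(f,c)  →  {at(c,d), at(f,c), clear(c,d), clear(c,e), clear(c,f), clear(d,c), clear(f,e), holds(d,f), holds(e,c), ready(e,c), ready(e,d)}
4. drop(c,f)  →  {at(c,d), clear(c,d), clear(c,e), clear(c,f), clear(d,c), clear(f,e), holds(c,f), holds(d,f), holds(e,c), ready(e,c), ready(e,d)}

drop(d,f); swap(c,d); swap(f,c); drop(c,f)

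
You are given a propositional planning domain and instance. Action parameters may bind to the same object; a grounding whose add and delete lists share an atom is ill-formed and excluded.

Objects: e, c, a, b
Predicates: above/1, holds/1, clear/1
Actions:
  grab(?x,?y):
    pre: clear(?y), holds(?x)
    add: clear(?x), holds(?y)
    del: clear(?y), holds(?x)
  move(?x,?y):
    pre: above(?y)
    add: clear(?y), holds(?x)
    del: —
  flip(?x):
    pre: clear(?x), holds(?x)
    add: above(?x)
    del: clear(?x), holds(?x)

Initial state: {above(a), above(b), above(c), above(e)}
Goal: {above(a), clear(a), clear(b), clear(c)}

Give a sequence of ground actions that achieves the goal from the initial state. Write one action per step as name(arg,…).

move(e,c); move(e,a); move(e,b)

1. move(e,c)  →  {above(a), above(b), above(c), above(e), clear(c), holds(e)}
2. move(e,a)  →  {above(a), above(b), above(c), above(e), clear(a), clear(c), holds(e)}
3. move(e,b)  →  {above(a), above(b), above(c), above(e), clear(a), clear(b), clear(c), holds(e)}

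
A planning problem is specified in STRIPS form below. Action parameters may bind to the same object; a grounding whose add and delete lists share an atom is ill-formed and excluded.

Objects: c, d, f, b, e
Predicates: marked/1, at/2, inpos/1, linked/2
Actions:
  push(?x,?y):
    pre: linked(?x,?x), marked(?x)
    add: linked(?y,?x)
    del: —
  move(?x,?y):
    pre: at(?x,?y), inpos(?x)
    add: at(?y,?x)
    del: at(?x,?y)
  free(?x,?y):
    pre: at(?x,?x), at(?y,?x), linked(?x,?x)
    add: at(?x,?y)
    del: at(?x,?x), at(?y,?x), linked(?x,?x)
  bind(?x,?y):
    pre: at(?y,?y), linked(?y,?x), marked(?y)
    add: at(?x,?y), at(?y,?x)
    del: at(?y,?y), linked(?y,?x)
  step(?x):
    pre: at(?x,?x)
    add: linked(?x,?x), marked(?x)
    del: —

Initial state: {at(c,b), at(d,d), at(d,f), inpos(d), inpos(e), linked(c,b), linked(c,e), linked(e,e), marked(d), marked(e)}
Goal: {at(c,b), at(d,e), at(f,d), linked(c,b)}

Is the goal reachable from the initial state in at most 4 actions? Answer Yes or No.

1. push(e,d)  →  {at(c,b), at(d,d), at(d,f), inpos(d), inpos(e), linked(c,b), linked(c,e), linked(d,e), linked(e,e), marked(d), marked(e)}
2. move(d,f)  →  {at(c,b), at(d,d), at(f,d), inpos(d), inpos(e), linked(c,b), linked(c,e), linked(d,e), linked(e,e), marked(d), marked(e)}
3. bind(e,d)  →  {at(c,b), at(d,e), at(e,d), at(f,d), inpos(d), inpos(e), linked(c,b), linked(c,e), linked(e,e), marked(d), marked(e)}
optimal plan length = 3; 3 ≤ 4

Yes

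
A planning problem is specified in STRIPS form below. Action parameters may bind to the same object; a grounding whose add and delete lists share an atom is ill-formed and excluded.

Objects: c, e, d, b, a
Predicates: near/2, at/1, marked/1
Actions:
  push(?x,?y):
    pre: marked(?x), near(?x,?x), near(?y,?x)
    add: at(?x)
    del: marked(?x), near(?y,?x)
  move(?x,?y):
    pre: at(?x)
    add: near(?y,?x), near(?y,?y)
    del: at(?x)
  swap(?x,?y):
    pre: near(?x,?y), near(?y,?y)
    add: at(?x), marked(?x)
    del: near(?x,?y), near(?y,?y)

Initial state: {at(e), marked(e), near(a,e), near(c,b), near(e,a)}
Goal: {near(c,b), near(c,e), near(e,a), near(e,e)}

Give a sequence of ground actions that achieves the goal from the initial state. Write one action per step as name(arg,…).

move(e,c); swap(c,c); move(c,e)

1. move(e,c)  →  {marked(e), near(a,e), near(c,b), near(c,c), near(c,e), near(e,a)}
2. swap(c,c)  →  {at(c), marked(c), marked(e), near(a,e), near(c,b), near(c,e), near(e,a)}
3. move(c,e)  →  {marked(c), marked(e), near(a,e), near(c,b), near(c,e), near(e,a), near(e,c), near(e,e)}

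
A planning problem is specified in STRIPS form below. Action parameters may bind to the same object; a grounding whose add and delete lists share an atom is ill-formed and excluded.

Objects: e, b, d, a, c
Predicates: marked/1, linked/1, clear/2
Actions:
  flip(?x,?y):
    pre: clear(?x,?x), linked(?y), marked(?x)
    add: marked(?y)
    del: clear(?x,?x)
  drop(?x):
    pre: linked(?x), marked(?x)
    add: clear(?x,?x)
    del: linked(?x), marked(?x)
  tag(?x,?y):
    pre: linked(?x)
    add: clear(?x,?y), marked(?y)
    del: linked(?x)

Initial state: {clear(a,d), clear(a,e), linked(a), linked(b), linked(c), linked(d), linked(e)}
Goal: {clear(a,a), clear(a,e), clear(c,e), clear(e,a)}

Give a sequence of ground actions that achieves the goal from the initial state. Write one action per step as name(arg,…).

1. tag(e,a)  →  {clear(a,d), clear(a,e), clear(e,a), linked(a), linked(b), linked(c), linked(d), marked(a)}
2. drop(a)  →  {clear(a,a), clear(a,d), clear(a,e), clear(e,a), linked(b), linked(c), linked(d)}
3. tag(c,e)  →  {clear(a,a), clear(a,d), clear(a,e), clear(c,e), clear(e,a), linked(b), linked(d), marked(e)}

tag(e,a); drop(a); tag(c,e)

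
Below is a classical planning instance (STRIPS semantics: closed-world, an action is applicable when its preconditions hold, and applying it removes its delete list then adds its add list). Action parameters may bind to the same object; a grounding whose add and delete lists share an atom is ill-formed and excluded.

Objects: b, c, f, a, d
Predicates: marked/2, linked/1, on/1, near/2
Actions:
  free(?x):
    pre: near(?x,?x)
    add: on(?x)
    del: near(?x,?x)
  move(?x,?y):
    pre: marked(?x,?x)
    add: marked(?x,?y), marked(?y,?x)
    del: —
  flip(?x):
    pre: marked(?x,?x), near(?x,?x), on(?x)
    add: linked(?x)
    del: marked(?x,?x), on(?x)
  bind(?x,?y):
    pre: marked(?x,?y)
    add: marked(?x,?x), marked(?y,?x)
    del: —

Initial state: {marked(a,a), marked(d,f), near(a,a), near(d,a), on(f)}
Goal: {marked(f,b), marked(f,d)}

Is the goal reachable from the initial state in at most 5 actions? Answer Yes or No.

Yes

1. bind(d,f)  →  {marked(a,a), marked(d,d), marked(d,f), marked(f,d), near(a,a), near(d,a), on(f)}
2. bind(f,d)  →  {marked(a,a), marked(d,d), marked(d,f), marked(f,d), marked(f,f), near(a,a), near(d,a), on(f)}
3. move(f,b)  →  {marked(a,a), marked(b,f), marked(d,d), marked(d,f), marked(f,b), marked(f,d), marked(f,f), near(a,a), near(d,a), on(f)}
optimal plan length = 3; 3 ≤ 5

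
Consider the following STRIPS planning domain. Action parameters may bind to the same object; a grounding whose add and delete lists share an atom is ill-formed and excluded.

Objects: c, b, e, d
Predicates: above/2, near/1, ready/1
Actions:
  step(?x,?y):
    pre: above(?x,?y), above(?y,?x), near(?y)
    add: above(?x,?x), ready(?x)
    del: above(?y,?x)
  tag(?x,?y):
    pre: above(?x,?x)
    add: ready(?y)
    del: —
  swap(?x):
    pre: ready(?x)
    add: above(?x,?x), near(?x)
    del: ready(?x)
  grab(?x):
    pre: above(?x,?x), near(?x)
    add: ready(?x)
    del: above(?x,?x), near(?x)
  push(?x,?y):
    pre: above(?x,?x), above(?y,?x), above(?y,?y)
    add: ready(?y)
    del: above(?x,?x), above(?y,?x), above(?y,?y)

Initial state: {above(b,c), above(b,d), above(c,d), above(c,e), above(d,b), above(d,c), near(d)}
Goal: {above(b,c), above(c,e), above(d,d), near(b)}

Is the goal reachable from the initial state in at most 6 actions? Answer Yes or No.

Yes

1. step(c,d)  →  {above(b,c), above(b,d), above(c,c), above(c,d), above(c,e), above(d,b), near(d), ready(c)}
2. tag(c,b)  →  {above(b,c), above(b,d), above(c,c), above(c,d), above(c,e), above(d,b), near(d), ready(b), ready(c)}
3. swap(b)  →  {above(b,b), above(b,c), above(b,d), above(c,c), above(c,d), above(c,e), above(d,b), near(b), near(d), ready(c)}
4. step(d,b)  →  {above(b,b), above(b,c), above(c,c), above(c,d), above(c,e), above(d,b), above(d,d), near(b), near(d), ready(c), ready(d)}
optimal plan length = 4; 4 ≤ 6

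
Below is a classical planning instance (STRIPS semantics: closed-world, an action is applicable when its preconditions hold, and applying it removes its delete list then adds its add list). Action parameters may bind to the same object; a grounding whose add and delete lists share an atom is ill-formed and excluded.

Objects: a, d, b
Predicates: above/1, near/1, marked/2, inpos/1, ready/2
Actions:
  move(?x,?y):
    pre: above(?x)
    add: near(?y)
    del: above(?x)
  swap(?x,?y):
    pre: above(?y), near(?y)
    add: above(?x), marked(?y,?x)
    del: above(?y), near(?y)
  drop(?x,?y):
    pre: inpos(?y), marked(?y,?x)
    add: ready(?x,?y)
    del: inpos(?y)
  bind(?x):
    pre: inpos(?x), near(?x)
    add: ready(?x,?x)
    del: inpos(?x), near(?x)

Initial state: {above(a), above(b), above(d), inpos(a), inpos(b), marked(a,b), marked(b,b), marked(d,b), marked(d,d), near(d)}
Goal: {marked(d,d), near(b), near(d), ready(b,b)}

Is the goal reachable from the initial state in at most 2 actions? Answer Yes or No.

1. move(a,b)  →  {above(b), above(d), inpos(a), inpos(b), marked(a,b), marked(b,b), marked(d,b), marked(d,d), near(b), near(d)}
2. drop(b,b)  →  {above(b), above(d), inpos(a), marked(a,b), marked(b,b), marked(d,b), marked(d,d), near(b), near(d), ready(b,b)}
optimal plan length = 2; 2 ≤ 2

Yes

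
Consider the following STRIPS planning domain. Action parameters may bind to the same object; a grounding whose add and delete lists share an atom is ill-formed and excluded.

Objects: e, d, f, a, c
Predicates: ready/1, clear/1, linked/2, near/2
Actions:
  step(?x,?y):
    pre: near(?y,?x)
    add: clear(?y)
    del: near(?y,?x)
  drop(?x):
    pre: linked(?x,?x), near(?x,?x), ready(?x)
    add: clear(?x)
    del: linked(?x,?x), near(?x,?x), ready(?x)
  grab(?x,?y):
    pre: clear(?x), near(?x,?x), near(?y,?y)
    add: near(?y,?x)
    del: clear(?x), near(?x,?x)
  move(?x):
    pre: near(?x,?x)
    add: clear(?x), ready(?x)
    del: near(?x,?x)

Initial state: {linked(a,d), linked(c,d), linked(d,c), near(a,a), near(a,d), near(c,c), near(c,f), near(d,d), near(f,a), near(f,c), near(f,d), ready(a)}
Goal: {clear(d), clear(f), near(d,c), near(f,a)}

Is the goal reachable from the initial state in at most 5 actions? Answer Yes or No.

1. step(d,f)  →  {clear(f), linked(a,d), linked(c,d), linked(d,c), near(a,a), near(a,d), near(c,c), near(c,f), near(d,d), near(f,a), near(f,c), ready(a)}
2. step(f,c)  →  {clear(c), clear(f), linked(a,d), linked(c,d), linked(d,c), near(a,a), near(a,d), near(c,c), near(d,d), near(f,a), near(f,c), ready(a)}
3. grab(c,d)  →  {clear(f), linked(a,d), linked(c,d), linked(d,c), near(a,a), near(a,d), near(d,c), near(d,d), near(f,a), near(f,c), ready(a)}
4. step(d,d)  →  {clear(d), clear(f), linked(a,d), linked(c,d), linked(d,c), near(a,a), near(a,d), near(d,c), near(f,a), near(f,c), ready(a)}
optimal plan length = 4; 4 ≤ 5

Yes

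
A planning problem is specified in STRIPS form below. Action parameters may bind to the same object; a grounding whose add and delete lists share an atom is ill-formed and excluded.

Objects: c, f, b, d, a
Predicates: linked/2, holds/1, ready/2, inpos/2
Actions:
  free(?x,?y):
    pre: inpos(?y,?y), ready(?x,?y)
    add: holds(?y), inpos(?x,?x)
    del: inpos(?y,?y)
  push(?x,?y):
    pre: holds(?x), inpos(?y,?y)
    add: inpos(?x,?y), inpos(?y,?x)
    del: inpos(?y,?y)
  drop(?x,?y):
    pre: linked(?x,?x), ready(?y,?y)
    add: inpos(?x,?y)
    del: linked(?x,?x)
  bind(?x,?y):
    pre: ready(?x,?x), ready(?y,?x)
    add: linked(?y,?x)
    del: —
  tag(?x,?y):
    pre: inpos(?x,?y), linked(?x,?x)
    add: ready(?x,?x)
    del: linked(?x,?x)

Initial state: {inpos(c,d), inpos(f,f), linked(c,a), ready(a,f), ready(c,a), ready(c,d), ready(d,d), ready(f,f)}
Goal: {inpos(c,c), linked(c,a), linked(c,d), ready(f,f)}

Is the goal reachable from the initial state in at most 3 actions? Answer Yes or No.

1. free(a,f)  →  {holds(f), inpos(a,a), inpos(c,d), linked(c,a), ready(a,f), ready(c,a), ready(c,d), ready(d,d), ready(f,f)}
2. free(c,a)  →  {holds(a), holds(f), inpos(c,c), inpos(c,d), linked(c,a), ready(a,f), ready(c,a), ready(c,d), ready(d,d), ready(f,f)}
3. bind(d,c)  →  {holds(a), holds(f), inpos(c,c), inpos(c,d), linked(c,a), linked(c,d), ready(a,f), ready(c,a), ready(c,d), ready(d,d), ready(f,f)}
optimal plan length = 3; 3 ≤ 3

Yes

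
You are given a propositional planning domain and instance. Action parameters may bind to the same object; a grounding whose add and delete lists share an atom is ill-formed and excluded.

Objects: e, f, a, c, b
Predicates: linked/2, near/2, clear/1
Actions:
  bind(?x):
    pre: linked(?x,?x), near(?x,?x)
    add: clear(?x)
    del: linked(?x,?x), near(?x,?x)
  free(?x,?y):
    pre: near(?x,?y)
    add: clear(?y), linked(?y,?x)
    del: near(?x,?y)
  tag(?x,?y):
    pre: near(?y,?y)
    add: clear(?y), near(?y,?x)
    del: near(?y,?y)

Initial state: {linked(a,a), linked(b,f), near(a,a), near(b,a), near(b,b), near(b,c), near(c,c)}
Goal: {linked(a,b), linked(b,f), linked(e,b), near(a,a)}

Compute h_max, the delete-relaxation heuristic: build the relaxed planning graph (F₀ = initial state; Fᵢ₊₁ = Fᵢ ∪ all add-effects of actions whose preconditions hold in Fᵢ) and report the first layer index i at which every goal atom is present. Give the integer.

F0 = init (7 atoms)
F1 = F0 ∪ {clear(a), clear(b), clear(c), linked(a,b), linked(b,b), linked(c,b), linked(c,c), near(a,b), near(a,c), near(a,e), near(a,f), near(b,e), near(b,f), near(c,a), near(c,b), near(c,e), near(c,f)}  (24 atoms)
F2 = F1 ∪ {clear(e), clear(f), linked(a,c), linked(b,a), linked(b,c), linked(c,a), linked(e,a), linked(e,b), linked(e,c), linked(f,a), linked(f,b), linked(f,c)}  (36 atoms)
goal ⊆ F2  ⇒  h_max = 2

2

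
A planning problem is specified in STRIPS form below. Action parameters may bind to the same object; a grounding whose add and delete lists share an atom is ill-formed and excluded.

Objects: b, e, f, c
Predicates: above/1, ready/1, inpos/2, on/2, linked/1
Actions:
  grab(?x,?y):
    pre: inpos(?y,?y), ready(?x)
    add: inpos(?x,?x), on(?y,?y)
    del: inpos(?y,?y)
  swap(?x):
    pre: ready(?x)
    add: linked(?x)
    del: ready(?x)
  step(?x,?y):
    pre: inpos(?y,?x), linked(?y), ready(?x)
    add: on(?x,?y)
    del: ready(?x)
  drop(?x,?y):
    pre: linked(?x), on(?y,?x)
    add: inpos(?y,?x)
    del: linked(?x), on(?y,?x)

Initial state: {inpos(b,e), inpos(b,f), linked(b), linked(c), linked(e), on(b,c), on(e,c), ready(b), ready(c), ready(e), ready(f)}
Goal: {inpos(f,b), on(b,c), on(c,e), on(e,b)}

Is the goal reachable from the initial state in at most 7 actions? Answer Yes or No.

Yes

1. step(e,b)  →  {inpos(b,e), inpos(b,f), linked(b), linked(c), linked(e), on(b,c), on(e,b), on(e,c), ready(b), ready(c), ready(f)}
2. step(f,b)  →  {inpos(b,e), inpos(b,f), linked(b), linked(c), linked(e), on(b,c), on(e,b), on(e,c), on(f,b), ready(b), ready(c)}
3. drop(b,f)  →  {inpos(b,e), inpos(b,f), inpos(f,b), linked(c), linked(e), on(b,c), on(e,b), on(e,c), ready(b), ready(c)}
4. drop(c,e)  →  {inpos(b,e), inpos(b,f), inpos(e,c), inpos(f,b), linked(e), on(b,c), on(e,b), ready(b), ready(c)}
5. step(c,e)  →  {inpos(b,e), inpos(b,f), inpos(e,c), inpos(f,b), linked(e), on(b,c), on(c,e), on(e,b), ready(b)}
optimal plan length = 5; 5 ≤ 7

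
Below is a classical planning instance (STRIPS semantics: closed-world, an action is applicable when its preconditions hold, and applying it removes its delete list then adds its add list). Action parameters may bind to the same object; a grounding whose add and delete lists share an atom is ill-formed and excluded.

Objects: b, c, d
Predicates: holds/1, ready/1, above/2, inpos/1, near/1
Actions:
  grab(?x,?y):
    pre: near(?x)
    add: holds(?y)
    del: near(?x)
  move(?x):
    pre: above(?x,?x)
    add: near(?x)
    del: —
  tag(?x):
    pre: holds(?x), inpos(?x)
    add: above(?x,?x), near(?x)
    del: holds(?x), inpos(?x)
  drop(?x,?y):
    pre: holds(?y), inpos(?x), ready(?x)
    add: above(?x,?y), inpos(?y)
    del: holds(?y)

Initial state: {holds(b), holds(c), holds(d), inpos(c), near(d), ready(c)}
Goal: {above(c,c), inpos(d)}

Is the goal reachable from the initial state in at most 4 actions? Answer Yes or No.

1. drop(c,c)  →  {above(c,c), holds(b), holds(d), inpos(c), near(d), ready(c)}
2. drop(c,d)  →  {above(c,c), above(c,d), holds(b), inpos(c), inpos(d), near(d), ready(c)}
optimal plan length = 2; 2 ≤ 4

Yes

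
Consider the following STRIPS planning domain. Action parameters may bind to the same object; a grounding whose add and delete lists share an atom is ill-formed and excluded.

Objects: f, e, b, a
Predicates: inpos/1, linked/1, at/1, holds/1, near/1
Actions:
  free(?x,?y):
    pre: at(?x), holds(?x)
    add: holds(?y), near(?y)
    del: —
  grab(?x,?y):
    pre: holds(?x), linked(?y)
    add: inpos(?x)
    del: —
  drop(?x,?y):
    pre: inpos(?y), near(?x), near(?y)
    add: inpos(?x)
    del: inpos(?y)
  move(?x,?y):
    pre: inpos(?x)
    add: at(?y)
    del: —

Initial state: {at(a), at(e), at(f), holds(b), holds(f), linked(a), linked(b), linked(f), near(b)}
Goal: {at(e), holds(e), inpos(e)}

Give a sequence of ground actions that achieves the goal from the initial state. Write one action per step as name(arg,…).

1. free(f,e)  →  {at(a), at(e), at(f), holds(b), holds(e), holds(f), linked(a), linked(b), linked(f), near(b), near(e)}
2. grab(e,f)  →  {at(a), at(e), at(f), holds(b), holds(e), holds(f), inpos(e), linked(a), linked(b), linked(f), near(b), near(e)}

free(f,e); grab(e,f)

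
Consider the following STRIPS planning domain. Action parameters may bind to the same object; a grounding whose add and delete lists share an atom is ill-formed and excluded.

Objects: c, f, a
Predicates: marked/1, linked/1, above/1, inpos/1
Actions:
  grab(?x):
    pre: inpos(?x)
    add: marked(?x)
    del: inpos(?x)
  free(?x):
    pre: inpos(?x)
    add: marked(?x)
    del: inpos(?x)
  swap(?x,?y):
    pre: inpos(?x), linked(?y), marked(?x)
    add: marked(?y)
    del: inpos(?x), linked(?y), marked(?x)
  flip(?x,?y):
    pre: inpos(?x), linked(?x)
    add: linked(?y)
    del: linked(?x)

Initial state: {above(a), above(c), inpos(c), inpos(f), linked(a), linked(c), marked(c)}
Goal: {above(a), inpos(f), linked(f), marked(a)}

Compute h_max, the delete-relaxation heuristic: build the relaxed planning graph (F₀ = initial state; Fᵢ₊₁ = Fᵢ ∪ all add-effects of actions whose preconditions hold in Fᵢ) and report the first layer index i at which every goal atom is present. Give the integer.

F0 = init (7 atoms)
F1 = F0 ∪ {linked(f), marked(a), marked(f)}  (10 atoms)
goal ⊆ F1  ⇒  h_max = 1

1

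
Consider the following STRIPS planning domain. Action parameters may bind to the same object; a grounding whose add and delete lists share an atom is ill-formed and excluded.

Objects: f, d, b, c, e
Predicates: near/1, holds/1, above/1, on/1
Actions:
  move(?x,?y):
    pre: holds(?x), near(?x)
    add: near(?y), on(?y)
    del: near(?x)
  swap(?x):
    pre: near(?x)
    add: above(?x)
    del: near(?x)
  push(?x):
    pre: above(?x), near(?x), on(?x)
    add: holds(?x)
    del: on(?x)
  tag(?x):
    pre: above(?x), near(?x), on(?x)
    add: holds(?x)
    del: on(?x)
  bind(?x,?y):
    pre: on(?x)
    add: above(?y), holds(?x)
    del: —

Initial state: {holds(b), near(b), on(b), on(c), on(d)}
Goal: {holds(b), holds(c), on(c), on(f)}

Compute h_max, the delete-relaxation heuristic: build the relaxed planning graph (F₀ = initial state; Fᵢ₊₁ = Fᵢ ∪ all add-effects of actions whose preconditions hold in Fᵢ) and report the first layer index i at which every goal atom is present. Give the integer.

1

F0 = init (5 atoms)
F1 = F0 ∪ {above(b), above(c), above(d), above(e), above(f), holds(c), holds(d), near(c), near(d), near(e), near(f), on(e), on(f)}  (18 atoms)
goal ⊆ F1  ⇒  h_max = 1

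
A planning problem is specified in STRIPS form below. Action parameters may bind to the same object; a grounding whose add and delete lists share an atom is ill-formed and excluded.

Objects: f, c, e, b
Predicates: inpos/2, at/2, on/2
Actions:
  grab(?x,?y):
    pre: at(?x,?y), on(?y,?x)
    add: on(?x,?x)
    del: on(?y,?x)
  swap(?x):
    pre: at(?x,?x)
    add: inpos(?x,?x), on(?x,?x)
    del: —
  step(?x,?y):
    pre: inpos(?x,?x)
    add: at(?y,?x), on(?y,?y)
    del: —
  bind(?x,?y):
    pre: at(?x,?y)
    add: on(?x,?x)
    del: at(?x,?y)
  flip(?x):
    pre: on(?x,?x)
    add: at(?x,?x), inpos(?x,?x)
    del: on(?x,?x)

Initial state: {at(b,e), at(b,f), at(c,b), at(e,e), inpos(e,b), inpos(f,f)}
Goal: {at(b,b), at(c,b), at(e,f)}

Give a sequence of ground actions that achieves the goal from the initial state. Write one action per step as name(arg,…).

1. step(f,e)  →  {at(b,e), at(b,f), at(c,b), at(e,e), at(e,f), inpos(e,b), inpos(f,f), on(e,e)}
2. step(f,b)  →  {at(b,e), at(b,f), at(c,b), at(e,e), at(e,f), inpos(e,b), inpos(f,f), on(b,b), on(e,e)}
3. flip(b)  →  {at(b,b), at(b,e), at(b,f), at(c,b), at(e,e), at(e,f), inpos(b,b), inpos(e,b), inpos(f,f), on(e,e)}

step(f,e); step(f,b); flip(b)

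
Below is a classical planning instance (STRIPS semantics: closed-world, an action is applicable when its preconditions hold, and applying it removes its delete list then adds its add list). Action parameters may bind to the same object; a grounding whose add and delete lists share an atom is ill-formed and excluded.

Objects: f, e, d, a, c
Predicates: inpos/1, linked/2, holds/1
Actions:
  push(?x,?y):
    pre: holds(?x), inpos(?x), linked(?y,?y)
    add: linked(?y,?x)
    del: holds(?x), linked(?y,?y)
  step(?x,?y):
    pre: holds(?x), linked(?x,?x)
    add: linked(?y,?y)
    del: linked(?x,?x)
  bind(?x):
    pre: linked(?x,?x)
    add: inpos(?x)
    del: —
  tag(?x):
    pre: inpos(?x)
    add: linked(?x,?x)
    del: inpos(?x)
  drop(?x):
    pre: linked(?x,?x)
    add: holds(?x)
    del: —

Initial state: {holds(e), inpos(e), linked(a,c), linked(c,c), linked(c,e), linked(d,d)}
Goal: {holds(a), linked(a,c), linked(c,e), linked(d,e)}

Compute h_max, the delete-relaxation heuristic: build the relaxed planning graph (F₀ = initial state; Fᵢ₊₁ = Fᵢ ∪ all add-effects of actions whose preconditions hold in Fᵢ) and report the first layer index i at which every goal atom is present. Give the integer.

3

F0 = init (6 atoms)
F1 = F0 ∪ {holds(c), holds(d), inpos(c), inpos(d), linked(d,e), linked(e,e)}  (12 atoms)
F2 = F1 ∪ {linked(a,a), linked(c,d), linked(d,c), linked(e,c), linked(e,d), linked(f,f)}  (18 atoms)
F3 = F2 ∪ {holds(a), holds(f), inpos(a), inpos(f), linked(a,d), linked(a,e), linked(f,c), linked(f,d), linked(f,e)}  (27 atoms)
goal ⊆ F3  ⇒  h_max = 3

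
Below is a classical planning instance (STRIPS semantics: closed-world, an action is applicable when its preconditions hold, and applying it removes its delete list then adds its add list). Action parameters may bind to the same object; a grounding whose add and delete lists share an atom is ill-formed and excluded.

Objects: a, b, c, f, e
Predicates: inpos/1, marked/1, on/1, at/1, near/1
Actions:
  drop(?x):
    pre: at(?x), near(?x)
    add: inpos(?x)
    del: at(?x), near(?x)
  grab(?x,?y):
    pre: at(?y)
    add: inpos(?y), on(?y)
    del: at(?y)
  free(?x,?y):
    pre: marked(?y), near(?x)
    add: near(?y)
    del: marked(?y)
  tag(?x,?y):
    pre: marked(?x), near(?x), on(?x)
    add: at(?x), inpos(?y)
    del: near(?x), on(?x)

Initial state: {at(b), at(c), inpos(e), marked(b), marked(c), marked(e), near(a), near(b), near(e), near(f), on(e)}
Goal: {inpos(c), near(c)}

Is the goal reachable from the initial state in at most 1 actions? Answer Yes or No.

No

1. grab(a,c)  →  {at(b), inpos(c), inpos(e), marked(b), marked(c), marked(e), near(a), near(b), near(e), near(f), on(c), on(e)}
2. free(a,c)  →  {at(b), inpos(c), inpos(e), marked(b), marked(e), near(a), near(b), near(c), near(e), near(f), on(c), on(e)}
optimal plan length = 2; 2 > 1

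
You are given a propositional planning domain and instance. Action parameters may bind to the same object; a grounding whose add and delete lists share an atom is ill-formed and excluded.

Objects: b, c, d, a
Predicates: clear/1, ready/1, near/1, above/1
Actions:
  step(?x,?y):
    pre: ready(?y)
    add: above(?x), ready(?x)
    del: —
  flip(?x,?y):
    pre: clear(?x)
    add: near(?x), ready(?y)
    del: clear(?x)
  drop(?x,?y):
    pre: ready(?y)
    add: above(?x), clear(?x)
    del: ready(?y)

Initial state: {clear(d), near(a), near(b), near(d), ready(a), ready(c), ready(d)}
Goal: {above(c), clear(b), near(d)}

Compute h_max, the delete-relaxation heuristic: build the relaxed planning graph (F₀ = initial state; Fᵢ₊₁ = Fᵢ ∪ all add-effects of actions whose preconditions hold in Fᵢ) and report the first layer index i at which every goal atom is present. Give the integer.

F0 = init (7 atoms)
F1 = F0 ∪ {above(a), above(b), above(c), above(d), clear(a), clear(b), clear(c), ready(b)}  (15 atoms)
goal ⊆ F1  ⇒  h_max = 1

1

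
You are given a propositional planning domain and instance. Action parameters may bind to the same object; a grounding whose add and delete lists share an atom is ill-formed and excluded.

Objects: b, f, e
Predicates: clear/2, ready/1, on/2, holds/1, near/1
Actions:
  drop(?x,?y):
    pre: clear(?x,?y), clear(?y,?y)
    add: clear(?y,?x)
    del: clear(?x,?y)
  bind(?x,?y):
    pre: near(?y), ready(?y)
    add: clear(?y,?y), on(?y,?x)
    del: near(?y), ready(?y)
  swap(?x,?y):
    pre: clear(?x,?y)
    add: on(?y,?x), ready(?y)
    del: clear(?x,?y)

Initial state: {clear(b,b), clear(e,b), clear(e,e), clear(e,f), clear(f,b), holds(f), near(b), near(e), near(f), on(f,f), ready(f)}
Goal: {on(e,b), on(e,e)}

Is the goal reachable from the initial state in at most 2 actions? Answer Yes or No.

Yes

1. swap(e,e)  →  {clear(b,b), clear(e,b), clear(e,f), clear(f,b), holds(f), near(b), near(e), near(f), on(e,e), on(f,f), ready(e), ready(f)}
2. bind(b,e)  →  {clear(b,b), clear(e,b), clear(e,e), clear(e,f), clear(f,b), holds(f), near(b), near(f), on(e,b), on(e,e), on(f,f), ready(f)}
optimal plan length = 2; 2 ≤ 2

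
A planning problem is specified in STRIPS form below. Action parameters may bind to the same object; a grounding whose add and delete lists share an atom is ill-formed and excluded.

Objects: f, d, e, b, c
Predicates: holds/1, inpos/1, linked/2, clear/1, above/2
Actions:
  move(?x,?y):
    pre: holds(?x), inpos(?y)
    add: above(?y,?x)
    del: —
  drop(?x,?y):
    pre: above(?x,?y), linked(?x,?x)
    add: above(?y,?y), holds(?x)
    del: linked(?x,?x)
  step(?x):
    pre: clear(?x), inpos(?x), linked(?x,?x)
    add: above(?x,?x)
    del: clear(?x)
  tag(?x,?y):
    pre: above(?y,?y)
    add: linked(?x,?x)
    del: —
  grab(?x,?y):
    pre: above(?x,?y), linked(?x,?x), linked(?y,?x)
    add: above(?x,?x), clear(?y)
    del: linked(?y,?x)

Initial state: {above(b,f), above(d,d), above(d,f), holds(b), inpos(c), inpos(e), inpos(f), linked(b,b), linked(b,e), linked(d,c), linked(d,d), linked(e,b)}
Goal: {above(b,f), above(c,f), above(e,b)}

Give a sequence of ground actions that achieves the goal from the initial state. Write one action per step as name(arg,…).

move(b,f); move(b,e); tag(f,d); drop(f,b); move(f,c)

1. move(b,f)  →  {above(b,f), above(d,d), above(d,f), above(f,b), holds(b), inpos(c), inpos(e), inpos(f), linked(b,b), linked(b,e), linked(d,c), linked(d,d), linked(e,b)}
2. move(b,e)  →  {above(b,f), above(d,d), above(d,f), above(e,b), above(f,b), holds(b), inpos(c), inpos(e), inpos(f), linked(b,b), linked(b,e), linked(d,c), linked(d,d), linked(e,b)}
3. tag(f,d)  →  {above(b,f), above(d,d), above(d,f), above(e,b), above(f,b), holds(b), inpos(c), inpos(e), inpos(f), linked(b,b), linked(b,e), linked(d,c), linked(d,d), linked(e,b), linked(f,f)}
4. drop(f,b)  →  {above(b,b), above(b,f), above(d,d), above(d,f), above(e,b), above(f,b), holds(b), holds(f), inpos(c), inpos(e), inpos(f), linked(b,b), linked(b,e), linked(d,c), linked(d,d), linked(e,b)}
5. move(f,c)  →  {above(b,b), above(b,f), above(c,f), above(d,d), above(d,f), above(e,b), above(f,b), holds(b), holds(f), inpos(c), inpos(e), inpos(f), linked(b,b), linked(b,e), linked(d,c), linked(d,d), linked(e,b)}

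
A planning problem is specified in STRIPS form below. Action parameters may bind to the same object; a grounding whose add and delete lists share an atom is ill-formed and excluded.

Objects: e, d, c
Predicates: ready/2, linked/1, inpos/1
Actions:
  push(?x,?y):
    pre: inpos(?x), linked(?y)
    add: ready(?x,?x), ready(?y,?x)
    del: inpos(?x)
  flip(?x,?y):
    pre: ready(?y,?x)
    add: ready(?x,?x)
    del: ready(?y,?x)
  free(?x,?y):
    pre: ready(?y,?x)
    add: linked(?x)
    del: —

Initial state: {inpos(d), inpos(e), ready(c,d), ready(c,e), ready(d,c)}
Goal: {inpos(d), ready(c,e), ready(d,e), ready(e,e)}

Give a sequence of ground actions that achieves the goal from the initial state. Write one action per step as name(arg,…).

free(d,c); push(e,d)

1. free(d,c)  →  {inpos(d), inpos(e), linked(d), ready(c,d), ready(c,e), ready(d,c)}
2. push(e,d)  →  {inpos(d), linked(d), ready(c,d), ready(c,e), ready(d,c), ready(d,e), ready(e,e)}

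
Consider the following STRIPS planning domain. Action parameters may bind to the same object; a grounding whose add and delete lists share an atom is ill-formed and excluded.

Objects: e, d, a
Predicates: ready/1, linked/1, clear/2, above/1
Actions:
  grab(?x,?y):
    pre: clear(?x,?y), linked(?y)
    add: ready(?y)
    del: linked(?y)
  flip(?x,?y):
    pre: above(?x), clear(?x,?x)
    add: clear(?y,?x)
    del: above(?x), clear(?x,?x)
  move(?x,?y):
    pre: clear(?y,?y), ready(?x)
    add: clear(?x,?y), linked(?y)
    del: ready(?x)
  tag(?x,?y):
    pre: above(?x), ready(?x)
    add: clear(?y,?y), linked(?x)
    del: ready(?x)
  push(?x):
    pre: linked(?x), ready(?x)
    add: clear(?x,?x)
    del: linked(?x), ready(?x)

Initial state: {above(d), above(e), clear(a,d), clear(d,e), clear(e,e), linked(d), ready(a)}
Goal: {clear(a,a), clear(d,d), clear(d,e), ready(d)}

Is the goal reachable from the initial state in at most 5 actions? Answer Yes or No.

1. grab(a,d)  →  {above(d), above(e), clear(a,d), clear(d,e), clear(e,e), ready(a), ready(d)}
2. tag(d,d)  →  {above(d), above(e), clear(a,d), clear(d,d), clear(d,e), clear(e,e), linked(d), ready(a)}
3. grab(d,d)  →  {above(d), above(e), clear(a,d), clear(d,d), clear(d,e), clear(e,e), ready(a), ready(d)}
4. tag(d,a)  →  {above(d), above(e), clear(a,a), clear(a,d), clear(d,d), clear(d,e), clear(e,e), linked(d), ready(a)}
5. grab(d,d)  →  {above(d), above(e), clear(a,a), clear(a,d), clear(d,d), clear(d,e), clear(e,e), ready(a), ready(d)}
optimal plan length = 5; 5 ≤ 5

Yes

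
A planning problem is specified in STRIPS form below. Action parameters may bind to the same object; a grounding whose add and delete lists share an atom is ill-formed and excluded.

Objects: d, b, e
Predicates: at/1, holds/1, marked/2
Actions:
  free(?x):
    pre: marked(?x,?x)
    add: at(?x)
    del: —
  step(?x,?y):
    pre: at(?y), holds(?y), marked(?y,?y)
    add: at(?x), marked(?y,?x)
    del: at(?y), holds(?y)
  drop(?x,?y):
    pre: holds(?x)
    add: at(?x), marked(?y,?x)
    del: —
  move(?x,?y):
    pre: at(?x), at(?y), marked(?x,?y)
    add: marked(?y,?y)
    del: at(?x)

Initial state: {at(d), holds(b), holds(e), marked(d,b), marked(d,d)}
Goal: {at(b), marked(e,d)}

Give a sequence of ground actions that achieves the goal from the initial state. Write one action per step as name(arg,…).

1. drop(b,d)  →  {at(b), at(d), holds(b), holds(e), marked(d,b), marked(d,d)}
2. drop(e,e)  →  {at(b), at(d), at(e), holds(b), holds(e), marked(d,b), marked(d,d), marked(e,e)}
3. step(d,e)  →  {at(b), at(d), holds(b), marked(d,b), marked(d,d), marked(e,d), marked(e,e)}

drop(b,d); drop(e,e); step(d,e)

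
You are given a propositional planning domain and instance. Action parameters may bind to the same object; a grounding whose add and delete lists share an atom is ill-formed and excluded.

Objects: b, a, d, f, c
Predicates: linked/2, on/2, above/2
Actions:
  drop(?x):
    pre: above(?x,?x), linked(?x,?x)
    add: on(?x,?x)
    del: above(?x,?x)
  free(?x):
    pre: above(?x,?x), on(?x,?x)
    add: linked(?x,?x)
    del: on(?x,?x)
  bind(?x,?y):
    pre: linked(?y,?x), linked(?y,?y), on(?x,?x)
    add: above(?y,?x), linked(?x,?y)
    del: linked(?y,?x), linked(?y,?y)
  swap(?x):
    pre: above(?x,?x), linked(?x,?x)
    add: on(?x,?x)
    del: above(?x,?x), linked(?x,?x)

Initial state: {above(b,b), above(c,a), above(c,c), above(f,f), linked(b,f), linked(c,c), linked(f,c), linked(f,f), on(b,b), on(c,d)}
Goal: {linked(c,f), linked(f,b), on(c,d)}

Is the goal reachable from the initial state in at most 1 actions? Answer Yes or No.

No

1. drop(f)  →  {above(b,b), above(c,a), above(c,c), linked(b,f), linked(c,c), linked(f,c), linked(f,f), on(b,b), on(c,d), on(f,f)}
2. drop(c)  →  {above(b,b), above(c,a), linked(b,f), linked(c,c), linked(f,c), linked(f,f), on(b,b), on(c,c), on(c,d), on(f,f)}
3. free(b)  →  {above(b,b), above(c,a), linked(b,b), linked(b,f), linked(c,c), linked(f,c), linked(f,f), on(c,c), on(c,d), on(f,f)}
4. bind(f,b)  →  {above(b,b), above(b,f), above(c,a), linked(c,c), linked(f,b), linked(f,c), linked(f,f), on(c,c), on(c,d), on(f,f)}
5. bind(c,f)  →  {above(b,b), above(b,f), above(c,a), above(f,c), linked(c,c), linked(c,f), linked(f,b), on(c,c), on(c,d), on(f,f)}
optimal plan length = 5; 5 > 1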